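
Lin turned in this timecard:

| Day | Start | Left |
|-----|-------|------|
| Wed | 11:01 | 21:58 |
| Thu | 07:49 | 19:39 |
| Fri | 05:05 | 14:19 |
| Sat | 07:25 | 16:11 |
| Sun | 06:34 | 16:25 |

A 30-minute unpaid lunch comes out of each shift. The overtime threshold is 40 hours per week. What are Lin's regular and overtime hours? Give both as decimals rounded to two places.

Wed: 11:01–21:58 = 10 h 57 min; less 30 min break → 10 h 27 min
Thu: 07:49–19:39 = 11 h 50 min; less 30 min break → 11 h 20 min
Fri: 05:05–14:19 = 9 h 14 min; less 30 min break → 8 h 44 min
Sat: 07:25–16:11 = 8 h 46 min; less 30 min break → 8 h 16 min
Sun: 06:34–16:25 = 9 h 51 min; less 30 min break → 9 h 21 min
Total worked: 48 h 8 min = 48.13 h.
Threshold 40 h → overtime 8 h 8 min, regular 40 h 0 min.

Regular 40.00 hours, overtime 8.13 hours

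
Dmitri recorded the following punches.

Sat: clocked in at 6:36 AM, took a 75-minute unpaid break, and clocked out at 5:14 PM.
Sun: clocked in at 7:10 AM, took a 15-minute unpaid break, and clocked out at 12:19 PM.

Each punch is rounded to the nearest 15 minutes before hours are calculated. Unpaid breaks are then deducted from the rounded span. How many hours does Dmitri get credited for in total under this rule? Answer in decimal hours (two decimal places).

Sat: in 6:36 AM→6:30 AM, out 5:14 PM→5:15 PM; 10 h 45 min − 75 min = 9 h 30 min
Sun: in 7:10 AM→7:15 AM, out 12:19 PM→12:15 PM; 5 h 0 min − 15 min = 4 h 45 min
Total credited: 14 h 15 min.

14.25 hours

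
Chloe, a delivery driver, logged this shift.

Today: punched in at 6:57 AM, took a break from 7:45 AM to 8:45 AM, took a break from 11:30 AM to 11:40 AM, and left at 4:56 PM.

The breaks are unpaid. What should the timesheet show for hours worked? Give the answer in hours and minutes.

8 h 49 min

Today: 6:57 AM–4:56 PM = 9 h 59 min; less 70 min break → 8 h 49 min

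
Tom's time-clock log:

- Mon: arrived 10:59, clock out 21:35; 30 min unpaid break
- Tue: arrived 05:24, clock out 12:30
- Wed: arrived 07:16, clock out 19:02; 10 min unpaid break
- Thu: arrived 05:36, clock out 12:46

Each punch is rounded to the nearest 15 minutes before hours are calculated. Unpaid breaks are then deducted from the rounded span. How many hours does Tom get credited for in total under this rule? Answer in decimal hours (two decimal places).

Mon: in 10:59→11:00, out 21:35→21:30; 10 h 30 min − 30 min = 10 h 0 min
Tue: in 05:24→05:30, out 12:30→12:30; 7 h 0 min
Wed: in 07:16→07:15, out 19:02→19:00; 11 h 45 min − 10 min = 11 h 35 min
Thu: in 05:36→05:30, out 12:46→12:45; 7 h 15 min
Total credited: 35 h 50 min.

35.83 hours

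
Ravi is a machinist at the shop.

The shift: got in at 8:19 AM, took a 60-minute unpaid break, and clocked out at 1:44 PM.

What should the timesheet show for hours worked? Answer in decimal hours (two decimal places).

The shift: 8:19 AM–1:44 PM = 5 h 25 min; less 60 min break → 4 h 25 min

4.42 hours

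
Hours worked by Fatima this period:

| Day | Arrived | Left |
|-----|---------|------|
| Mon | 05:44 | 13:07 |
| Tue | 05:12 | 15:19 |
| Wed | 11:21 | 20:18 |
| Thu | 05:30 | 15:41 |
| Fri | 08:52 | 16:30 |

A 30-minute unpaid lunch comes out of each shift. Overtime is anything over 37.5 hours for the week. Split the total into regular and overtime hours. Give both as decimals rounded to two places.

Regular 37.50 hours, overtime 4.27 hours

Mon: 05:44–13:07 = 7 h 23 min; less 30 min break → 6 h 53 min
Tue: 05:12–15:19 = 10 h 7 min; less 30 min break → 9 h 37 min
Wed: 11:21–20:18 = 8 h 57 min; less 30 min break → 8 h 27 min
Thu: 05:30–15:41 = 10 h 11 min; less 30 min break → 9 h 41 min
Fri: 08:52–16:30 = 7 h 38 min; less 30 min break → 7 h 8 min
Total worked: 41 h 46 min = 41.77 h.
Threshold 37.5 h → overtime 4 h 16 min, regular 37 h 30 min.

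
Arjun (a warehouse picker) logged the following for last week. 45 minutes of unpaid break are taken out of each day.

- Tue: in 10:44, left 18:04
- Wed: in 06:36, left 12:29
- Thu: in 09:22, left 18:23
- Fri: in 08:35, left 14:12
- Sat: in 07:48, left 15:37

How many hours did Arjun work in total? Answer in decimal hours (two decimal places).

Tue: 10:44–18:04 = 7 h 20 min; less 45 min break → 6 h 35 min
Wed: 06:36–12:29 = 5 h 53 min; less 45 min break → 5 h 8 min
Thu: 09:22–18:23 = 9 h 1 min; less 45 min break → 8 h 16 min
Fri: 08:35–14:12 = 5 h 37 min; less 45 min break → 4 h 52 min
Sat: 07:48–15:37 = 7 h 49 min; less 45 min break → 7 h 4 min
Total: 6 h 35 min + 5 h 8 min + 8 h 16 min + 4 h 52 min + 7 h 4 min = 31 h 55 min.

31.92 hours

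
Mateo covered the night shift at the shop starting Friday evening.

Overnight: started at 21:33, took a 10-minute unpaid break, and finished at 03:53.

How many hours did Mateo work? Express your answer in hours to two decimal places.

6.17 hours

Overnight: 21:33 → midnight = 2 h 27 min; midnight → 03:53 = 3 h 53 min; span 6 h 20 min; less 10 min break → 6 h 10 min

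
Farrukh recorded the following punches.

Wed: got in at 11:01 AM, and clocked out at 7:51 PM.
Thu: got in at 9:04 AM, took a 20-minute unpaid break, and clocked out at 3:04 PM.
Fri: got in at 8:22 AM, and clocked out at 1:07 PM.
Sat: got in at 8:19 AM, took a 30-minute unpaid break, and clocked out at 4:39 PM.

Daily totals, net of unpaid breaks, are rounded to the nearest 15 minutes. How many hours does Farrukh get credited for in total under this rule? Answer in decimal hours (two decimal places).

Wed: 11:01 AM–7:51 PM = 8 h 50 min → rounds to 8 h 45 min
Thu: 9:04 AM–3:04 PM = 6 h 0 min − 20 min = 5 h 40 min → rounds to 5 h 45 min
Fri: 8:22 AM–1:07 PM = 4 h 45 min → rounds to 4 h 45 min
Sat: 8:19 AM–4:39 PM = 8 h 20 min − 30 min = 7 h 50 min → rounds to 7 h 45 min
Total credited: 27 h 0 min.

27.00 hours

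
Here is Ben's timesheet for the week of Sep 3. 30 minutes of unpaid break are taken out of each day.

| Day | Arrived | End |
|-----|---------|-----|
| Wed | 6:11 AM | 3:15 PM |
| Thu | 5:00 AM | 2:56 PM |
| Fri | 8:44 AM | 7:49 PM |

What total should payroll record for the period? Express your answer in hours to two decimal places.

Wed: 6:11 AM–3:15 PM = 9 h 4 min; less 30 min break → 8 h 34 min
Thu: 5:00 AM–2:56 PM = 9 h 56 min; less 30 min break → 9 h 26 min
Fri: 8:44 AM–7:49 PM = 11 h 5 min; less 30 min break → 10 h 35 min
Total: 8 h 34 min + 9 h 26 min + 10 h 35 min = 28 h 35 min.

28.58 hours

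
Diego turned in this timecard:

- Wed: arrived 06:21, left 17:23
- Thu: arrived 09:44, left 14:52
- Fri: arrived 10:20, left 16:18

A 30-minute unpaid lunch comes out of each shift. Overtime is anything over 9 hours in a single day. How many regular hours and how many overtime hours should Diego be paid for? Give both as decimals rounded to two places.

Wed: 06:21–17:23 = 11 h 2 min; less 30 min break → 10 h 32 min
Thu: 09:44–14:52 = 5 h 8 min; less 30 min break → 4 h 38 min
Fri: 10:20–16:18 = 5 h 58 min; less 30 min break → 5 h 28 min
Wed reg 9 h 0 min / OT 1 h 32 min; Thu reg 4 h 38 min / OT 0 h 0 min; Fri reg 5 h 28 min / OT 0 h 0 min.
Totals: regular 19 h 6 min, overtime 1 h 32 min.

Regular 19.10 hours, overtime 1.53 hours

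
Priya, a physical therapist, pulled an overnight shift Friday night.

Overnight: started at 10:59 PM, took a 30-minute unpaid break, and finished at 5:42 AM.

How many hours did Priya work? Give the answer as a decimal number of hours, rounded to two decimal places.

Overnight: 10:59 PM → midnight = 1 h 1 min; midnight → 5:42 AM = 5 h 42 min; span 6 h 43 min; less 30 min break → 6 h 13 min

6.22 hours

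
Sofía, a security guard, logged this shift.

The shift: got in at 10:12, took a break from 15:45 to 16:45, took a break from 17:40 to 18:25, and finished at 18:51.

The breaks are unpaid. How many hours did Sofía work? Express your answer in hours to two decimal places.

The shift: 10:12–18:51 = 8 h 39 min; less 105 min break → 6 h 54 min

6.90 hours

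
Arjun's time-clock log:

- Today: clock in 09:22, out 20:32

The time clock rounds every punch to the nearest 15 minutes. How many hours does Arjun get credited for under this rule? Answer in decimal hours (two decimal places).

11.25 hours

Today: in 09:22→09:15, out 20:32→20:30; 11 h 15 min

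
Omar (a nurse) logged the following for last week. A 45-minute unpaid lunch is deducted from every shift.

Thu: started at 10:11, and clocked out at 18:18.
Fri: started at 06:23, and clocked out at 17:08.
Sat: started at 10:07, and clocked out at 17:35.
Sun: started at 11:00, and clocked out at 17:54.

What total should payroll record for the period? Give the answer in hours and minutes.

30 h 14 min

Thu: 10:11–18:18 = 8 h 7 min; less 45 min break → 7 h 22 min
Fri: 06:23–17:08 = 10 h 45 min; less 45 min break → 10 h 0 min
Sat: 10:07–17:35 = 7 h 28 min; less 45 min break → 6 h 43 min
Sun: 11:00–17:54 = 6 h 54 min; less 45 min break → 6 h 9 min
Total: 7 h 22 min + 10 h 0 min + 6 h 43 min + 6 h 9 min = 30 h 14 min.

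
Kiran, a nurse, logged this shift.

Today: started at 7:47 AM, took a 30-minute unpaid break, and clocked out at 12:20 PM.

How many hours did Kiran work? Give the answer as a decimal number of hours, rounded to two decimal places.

4.05 hours

Today: 7:47 AM–12:20 PM = 4 h 33 min; less 30 min break → 4 h 3 min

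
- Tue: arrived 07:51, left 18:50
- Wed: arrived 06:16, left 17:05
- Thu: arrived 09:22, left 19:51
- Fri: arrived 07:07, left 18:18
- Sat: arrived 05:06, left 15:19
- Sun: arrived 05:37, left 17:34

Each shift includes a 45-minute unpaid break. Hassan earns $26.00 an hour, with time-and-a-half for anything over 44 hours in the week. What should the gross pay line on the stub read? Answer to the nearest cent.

$1812.20

Tue: 07:51–18:50 = 10 h 59 min; less 45 min break → 10 h 14 min
Wed: 06:16–17:05 = 10 h 49 min; less 45 min break → 10 h 4 min
Thu: 09:22–19:51 = 10 h 29 min; less 45 min break → 9 h 44 min
Fri: 07:07–18:18 = 11 h 11 min; less 45 min break → 10 h 26 min
Sat: 05:06–15:19 = 10 h 13 min; less 45 min break → 9 h 28 min
Sun: 05:37–17:34 = 11 h 57 min; less 45 min break → 11 h 12 min
Total worked: 61 h 8 min = 3668 min.
Regular 44 h 0 min = 2640 min at $26.00/h; overtime 17 h 8 min = 1028 min at $39.00/h.
Pay = (2640 × $26.00 + 1028 × $39.00) ÷ 60 = $1812.20.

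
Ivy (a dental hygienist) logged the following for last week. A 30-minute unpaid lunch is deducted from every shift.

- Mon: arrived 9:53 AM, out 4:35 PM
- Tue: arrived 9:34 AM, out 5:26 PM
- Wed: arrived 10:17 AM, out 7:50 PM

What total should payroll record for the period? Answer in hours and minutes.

22 h 37 min

Mon: 9:53 AM–4:35 PM = 6 h 42 min; less 30 min break → 6 h 12 min
Tue: 9:34 AM–5:26 PM = 7 h 52 min; less 30 min break → 7 h 22 min
Wed: 10:17 AM–7:50 PM = 9 h 33 min; less 30 min break → 9 h 3 min
Total: 6 h 12 min + 7 h 22 min + 9 h 3 min = 22 h 37 min.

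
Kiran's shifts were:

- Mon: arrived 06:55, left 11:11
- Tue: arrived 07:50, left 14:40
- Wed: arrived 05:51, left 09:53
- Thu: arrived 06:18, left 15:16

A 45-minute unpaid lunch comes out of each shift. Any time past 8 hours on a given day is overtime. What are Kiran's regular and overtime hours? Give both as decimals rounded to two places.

Mon: 06:55–11:11 = 4 h 16 min; less 45 min break → 3 h 31 min
Tue: 07:50–14:40 = 6 h 50 min; less 45 min break → 6 h 5 min
Wed: 05:51–09:53 = 4 h 2 min; less 45 min break → 3 h 17 min
Thu: 06:18–15:16 = 8 h 58 min; less 45 min break → 8 h 13 min
Mon reg 3 h 31 min / OT 0 h 0 min; Tue reg 6 h 5 min / OT 0 h 0 min; Wed reg 3 h 17 min / OT 0 h 0 min; Thu reg 8 h 0 min / OT 0 h 13 min.
Totals: regular 20 h 53 min, overtime 0 h 13 min.

Regular 20.88 hours, overtime 0.22 hours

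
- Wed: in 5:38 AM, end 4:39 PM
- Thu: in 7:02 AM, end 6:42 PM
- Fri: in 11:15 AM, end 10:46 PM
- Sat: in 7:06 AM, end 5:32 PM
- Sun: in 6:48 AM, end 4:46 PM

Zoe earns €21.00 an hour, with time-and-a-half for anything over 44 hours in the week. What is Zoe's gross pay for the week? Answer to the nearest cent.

€1257.90

Wed: 5:38 AM–4:39 PM = 11 h 1 min
Thu: 7:02 AM–6:42 PM = 11 h 40 min
Fri: 11:15 AM–10:46 PM = 11 h 31 min
Sat: 7:06 AM–5:32 PM = 10 h 26 min
Sun: 6:48 AM–4:46 PM = 9 h 58 min
Total worked: 54 h 36 min = 3276 min.
Regular 44 h 0 min = 2640 min at €21.00/h; overtime 10 h 36 min = 636 min at €31.50/h.
Pay = (2640 × €21.00 + 636 × €31.50) ÷ 60 = €1257.90.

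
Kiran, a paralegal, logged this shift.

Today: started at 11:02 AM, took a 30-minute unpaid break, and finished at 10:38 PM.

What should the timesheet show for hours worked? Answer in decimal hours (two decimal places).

11.10 hours

Today: 11:02 AM–10:38 PM = 11 h 36 min; less 30 min break → 11 h 6 min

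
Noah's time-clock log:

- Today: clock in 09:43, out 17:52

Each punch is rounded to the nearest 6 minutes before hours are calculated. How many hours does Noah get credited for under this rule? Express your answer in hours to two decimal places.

Today: in 09:43→09:42, out 17:52→17:54; 8 h 12 min

8.20 hours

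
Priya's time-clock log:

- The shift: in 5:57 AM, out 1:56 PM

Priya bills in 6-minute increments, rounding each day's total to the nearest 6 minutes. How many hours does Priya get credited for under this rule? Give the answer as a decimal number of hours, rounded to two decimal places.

8.00 hours

The shift: 5:57 AM–1:56 PM = 7 h 59 min → rounds to 8 h 0 min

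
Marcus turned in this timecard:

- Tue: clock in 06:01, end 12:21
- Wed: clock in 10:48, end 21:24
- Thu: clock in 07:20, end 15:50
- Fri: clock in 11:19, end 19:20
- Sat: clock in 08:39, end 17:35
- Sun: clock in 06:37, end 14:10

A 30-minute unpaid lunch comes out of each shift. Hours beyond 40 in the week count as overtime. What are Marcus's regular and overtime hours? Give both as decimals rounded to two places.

Regular 40.00 hours, overtime 6.93 hours

Tue: 06:01–12:21 = 6 h 20 min; less 30 min break → 5 h 50 min
Wed: 10:48–21:24 = 10 h 36 min; less 30 min break → 10 h 6 min
Thu: 07:20–15:50 = 8 h 30 min; less 30 min break → 8 h 0 min
Fri: 11:19–19:20 = 8 h 1 min; less 30 min break → 7 h 31 min
Sat: 08:39–17:35 = 8 h 56 min; less 30 min break → 8 h 26 min
Sun: 06:37–14:10 = 7 h 33 min; less 30 min break → 7 h 3 min
Total worked: 46 h 56 min = 46.93 h.
Threshold 40 h → overtime 6 h 56 min, regular 40 h 0 min.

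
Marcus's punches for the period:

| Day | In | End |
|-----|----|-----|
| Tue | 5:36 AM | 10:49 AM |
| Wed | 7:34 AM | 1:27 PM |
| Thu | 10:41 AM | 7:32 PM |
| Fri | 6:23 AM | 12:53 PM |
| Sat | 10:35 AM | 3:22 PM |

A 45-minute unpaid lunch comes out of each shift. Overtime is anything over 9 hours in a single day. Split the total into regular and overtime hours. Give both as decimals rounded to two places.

Tue: 5:36 AM–10:49 AM = 5 h 13 min; less 45 min break → 4 h 28 min
Wed: 7:34 AM–1:27 PM = 5 h 53 min; less 45 min break → 5 h 8 min
Thu: 10:41 AM–7:32 PM = 8 h 51 min; less 45 min break → 8 h 6 min
Fri: 6:23 AM–12:53 PM = 6 h 30 min; less 45 min break → 5 h 45 min
Sat: 10:35 AM–3:22 PM = 4 h 47 min; less 45 min break → 4 h 2 min
Tue reg 4 h 28 min / OT 0 h 0 min; Wed reg 5 h 8 min / OT 0 h 0 min; Thu reg 8 h 6 min / OT 0 h 0 min; Fri reg 5 h 45 min / OT 0 h 0 min; Sat reg 4 h 2 min / OT 0 h 0 min.
Totals: regular 27 h 29 min, overtime 0 h 0 min.

Regular 27.48 hours, overtime 0.00 hours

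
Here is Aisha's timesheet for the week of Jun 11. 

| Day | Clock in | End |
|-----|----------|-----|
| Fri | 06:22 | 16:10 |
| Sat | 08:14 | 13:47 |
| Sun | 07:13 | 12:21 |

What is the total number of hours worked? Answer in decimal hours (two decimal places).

Fri: 06:22–16:10 = 9 h 48 min
Sat: 08:14–13:47 = 5 h 33 min
Sun: 07:13–12:21 = 5 h 8 min
Total: 9 h 48 min + 5 h 33 min + 5 h 8 min = 20 h 29 min.

20.48 hours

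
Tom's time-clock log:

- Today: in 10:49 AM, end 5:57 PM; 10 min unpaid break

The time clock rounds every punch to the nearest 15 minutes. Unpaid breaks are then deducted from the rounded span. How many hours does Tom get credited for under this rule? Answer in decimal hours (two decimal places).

Today: in 10:49 AM→10:45 AM, out 5:57 PM→6:00 PM; 7 h 15 min − 10 min = 7 h 5 min

7.08 hours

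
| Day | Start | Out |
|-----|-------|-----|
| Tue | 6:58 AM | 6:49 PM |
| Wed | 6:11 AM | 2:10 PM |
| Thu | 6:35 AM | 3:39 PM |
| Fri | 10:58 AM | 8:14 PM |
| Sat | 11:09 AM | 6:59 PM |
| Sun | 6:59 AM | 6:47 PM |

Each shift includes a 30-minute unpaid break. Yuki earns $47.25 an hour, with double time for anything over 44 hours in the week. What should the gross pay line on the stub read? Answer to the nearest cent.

Tue: 6:58 AM–6:49 PM = 11 h 51 min; less 30 min break → 11 h 21 min
Wed: 6:11 AM–2:10 PM = 7 h 59 min; less 30 min break → 7 h 29 min
Thu: 6:35 AM–3:39 PM = 9 h 4 min; less 30 min break → 8 h 34 min
Fri: 10:58 AM–8:14 PM = 9 h 16 min; less 30 min break → 8 h 46 min
Sat: 11:09 AM–6:59 PM = 7 h 50 min; less 30 min break → 7 h 20 min
Sun: 6:59 AM–6:47 PM = 11 h 48 min; less 30 min break → 11 h 18 min
Total worked: 54 h 48 min = 3288 min.
Regular 44 h 0 min = 2640 min at $47.25/h; overtime 10 h 48 min = 648 min at $94.50/h.
Pay = (2640 × $47.25 + 648 × $94.50) ÷ 60 = $3099.60.

$3099.60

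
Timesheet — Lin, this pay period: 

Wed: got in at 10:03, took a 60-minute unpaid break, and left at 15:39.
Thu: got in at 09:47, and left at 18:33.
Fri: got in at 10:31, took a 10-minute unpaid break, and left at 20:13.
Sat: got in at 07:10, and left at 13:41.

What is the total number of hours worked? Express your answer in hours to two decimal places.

Wed: 10:03–15:39 = 5 h 36 min; less 60 min break → 4 h 36 min
Thu: 09:47–18:33 = 8 h 46 min
Fri: 10:31–20:13 = 9 h 42 min; less 10 min break → 9 h 32 min
Sat: 07:10–13:41 = 6 h 31 min
Total: 4 h 36 min + 8 h 46 min + 9 h 32 min + 6 h 31 min = 29 h 25 min.

29.42 hours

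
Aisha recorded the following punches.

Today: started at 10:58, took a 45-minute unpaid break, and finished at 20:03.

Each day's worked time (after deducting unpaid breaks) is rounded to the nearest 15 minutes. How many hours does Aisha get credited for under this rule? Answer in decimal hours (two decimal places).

Today: 10:58–20:03 = 9 h 5 min − 45 min = 8 h 20 min → rounds to 8 h 15 min

8.25 hours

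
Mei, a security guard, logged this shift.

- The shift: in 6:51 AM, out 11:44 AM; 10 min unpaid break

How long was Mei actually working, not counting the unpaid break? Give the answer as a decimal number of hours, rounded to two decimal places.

4.72 hours

The shift: 6:51 AM–11:44 AM = 4 h 53 min; less 10 min break → 4 h 43 min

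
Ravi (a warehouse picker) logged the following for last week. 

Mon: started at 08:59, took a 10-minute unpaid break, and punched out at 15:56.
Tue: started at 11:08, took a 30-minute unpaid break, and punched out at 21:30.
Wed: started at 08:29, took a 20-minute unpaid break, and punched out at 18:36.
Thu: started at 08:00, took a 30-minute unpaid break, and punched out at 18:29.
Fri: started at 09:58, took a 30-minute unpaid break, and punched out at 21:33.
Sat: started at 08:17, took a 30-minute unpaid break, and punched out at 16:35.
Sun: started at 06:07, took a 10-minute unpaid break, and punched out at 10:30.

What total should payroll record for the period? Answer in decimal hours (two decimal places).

59.52 hours

Mon: 08:59–15:56 = 6 h 57 min; less 10 min break → 6 h 47 min
Tue: 11:08–21:30 = 10 h 22 min; less 30 min break → 9 h 52 min
Wed: 08:29–18:36 = 10 h 7 min; less 20 min break → 9 h 47 min
Thu: 08:00–18:29 = 10 h 29 min; less 30 min break → 9 h 59 min
Fri: 09:58–21:33 = 11 h 35 min; less 30 min break → 11 h 5 min
Sat: 08:17–16:35 = 8 h 18 min; less 30 min break → 7 h 48 min
Sun: 06:07–10:30 = 4 h 23 min; less 10 min break → 4 h 13 min
Total: 6 h 47 min + 9 h 52 min + 9 h 47 min + 9 h 59 min + 11 h 5 min + 7 h 48 min + 4 h 13 min = 59 h 31 min.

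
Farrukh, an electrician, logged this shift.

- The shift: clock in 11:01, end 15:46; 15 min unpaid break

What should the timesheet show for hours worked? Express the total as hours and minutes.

The shift: 11:01–15:46 = 4 h 45 min; less 15 min break → 4 h 30 min

4 h 30 min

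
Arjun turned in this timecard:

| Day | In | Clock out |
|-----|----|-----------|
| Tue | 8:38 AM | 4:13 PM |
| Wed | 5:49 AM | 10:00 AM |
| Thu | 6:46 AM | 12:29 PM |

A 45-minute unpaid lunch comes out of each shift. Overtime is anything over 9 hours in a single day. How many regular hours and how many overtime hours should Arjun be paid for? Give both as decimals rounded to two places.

Tue: 8:38 AM–4:13 PM = 7 h 35 min; less 45 min break → 6 h 50 min
Wed: 5:49 AM–10:00 AM = 4 h 11 min; less 45 min break → 3 h 26 min
Thu: 6:46 AM–12:29 PM = 5 h 43 min; less 45 min break → 4 h 58 min
Tue reg 6 h 50 min / OT 0 h 0 min; Wed reg 3 h 26 min / OT 0 h 0 min; Thu reg 4 h 58 min / OT 0 h 0 min.
Totals: regular 15 h 14 min, overtime 0 h 0 min.

Regular 15.23 hours, overtime 0.00 hours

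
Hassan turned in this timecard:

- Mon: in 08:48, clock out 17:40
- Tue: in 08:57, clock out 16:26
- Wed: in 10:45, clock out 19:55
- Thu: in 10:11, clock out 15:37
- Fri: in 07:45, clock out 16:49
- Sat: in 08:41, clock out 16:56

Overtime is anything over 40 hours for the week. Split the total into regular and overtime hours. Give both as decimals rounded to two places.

Mon: 08:48–17:40 = 8 h 52 min
Tue: 08:57–16:26 = 7 h 29 min
Wed: 10:45–19:55 = 9 h 10 min
Thu: 10:11–15:37 = 5 h 26 min
Fri: 07:45–16:49 = 9 h 4 min
Sat: 08:41–16:56 = 8 h 15 min
Total worked: 48 h 16 min = 48.27 h.
Threshold 40 h → overtime 8 h 16 min, regular 40 h 0 min.

Regular 40.00 hours, overtime 8.27 hours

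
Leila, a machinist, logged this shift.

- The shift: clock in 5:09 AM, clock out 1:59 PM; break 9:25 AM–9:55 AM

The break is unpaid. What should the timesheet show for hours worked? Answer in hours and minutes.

8 h 20 min

The shift: 5:09 AM–1:59 PM = 8 h 50 min; less 30 min break → 8 h 20 min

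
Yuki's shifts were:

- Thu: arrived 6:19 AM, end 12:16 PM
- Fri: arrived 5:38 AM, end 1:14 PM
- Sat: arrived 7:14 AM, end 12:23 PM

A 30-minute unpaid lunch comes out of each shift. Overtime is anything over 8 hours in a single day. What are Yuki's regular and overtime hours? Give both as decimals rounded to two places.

Thu: 6:19 AM–12:16 PM = 5 h 57 min; less 30 min break → 5 h 27 min
Fri: 5:38 AM–1:14 PM = 7 h 36 min; less 30 min break → 7 h 6 min
Sat: 7:14 AM–12:23 PM = 5 h 9 min; less 30 min break → 4 h 39 min
Thu reg 5 h 27 min / OT 0 h 0 min; Fri reg 7 h 6 min / OT 0 h 0 min; Sat reg 4 h 39 min / OT 0 h 0 min.
Totals: regular 17 h 12 min, overtime 0 h 0 min.

Regular 17.20 hours, overtime 0.00 hours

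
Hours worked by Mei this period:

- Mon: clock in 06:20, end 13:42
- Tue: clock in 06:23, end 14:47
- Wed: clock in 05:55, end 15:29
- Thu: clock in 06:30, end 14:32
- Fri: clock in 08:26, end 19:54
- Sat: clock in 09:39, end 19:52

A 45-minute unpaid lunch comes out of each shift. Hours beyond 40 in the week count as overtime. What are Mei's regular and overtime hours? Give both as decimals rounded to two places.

Regular 40.00 hours, overtime 10.55 hours

Mon: 06:20–13:42 = 7 h 22 min; less 45 min break → 6 h 37 min
Tue: 06:23–14:47 = 8 h 24 min; less 45 min break → 7 h 39 min
Wed: 05:55–15:29 = 9 h 34 min; less 45 min break → 8 h 49 min
Thu: 06:30–14:32 = 8 h 2 min; less 45 min break → 7 h 17 min
Fri: 08:26–19:54 = 11 h 28 min; less 45 min break → 10 h 43 min
Sat: 09:39–19:52 = 10 h 13 min; less 45 min break → 9 h 28 min
Total worked: 50 h 33 min = 50.55 h.
Threshold 40 h → overtime 10 h 33 min, regular 40 h 0 min.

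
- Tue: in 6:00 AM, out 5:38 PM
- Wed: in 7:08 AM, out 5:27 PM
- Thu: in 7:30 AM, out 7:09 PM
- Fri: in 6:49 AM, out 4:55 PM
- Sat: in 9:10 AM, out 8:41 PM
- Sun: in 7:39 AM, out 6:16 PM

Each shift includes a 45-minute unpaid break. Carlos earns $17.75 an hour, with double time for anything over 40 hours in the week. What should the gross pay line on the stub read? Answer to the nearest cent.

Tue: 6:00 AM–5:38 PM = 11 h 38 min; less 45 min break → 10 h 53 min
Wed: 7:08 AM–5:27 PM = 10 h 19 min; less 45 min break → 9 h 34 min
Thu: 7:30 AM–7:09 PM = 11 h 39 min; less 45 min break → 10 h 54 min
Fri: 6:49 AM–4:55 PM = 10 h 6 min; less 45 min break → 9 h 21 min
Sat: 9:10 AM–8:41 PM = 11 h 31 min; less 45 min break → 10 h 46 min
Sun: 7:39 AM–6:16 PM = 10 h 37 min; less 45 min break → 9 h 52 min
Total worked: 61 h 20 min = 3680 min.
Regular 40 h 0 min = 2400 min at $17.75/h; overtime 21 h 20 min = 1280 min at $35.50/h.
Pay = (2400 × $17.75 + 1280 × $35.50) ÷ 60 = $1467.33.

$1467.33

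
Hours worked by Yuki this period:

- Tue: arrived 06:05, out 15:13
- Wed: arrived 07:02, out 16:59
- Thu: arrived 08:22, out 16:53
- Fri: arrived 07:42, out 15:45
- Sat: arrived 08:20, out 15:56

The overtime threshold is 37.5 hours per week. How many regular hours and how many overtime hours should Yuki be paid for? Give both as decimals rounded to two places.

Tue: 06:05–15:13 = 9 h 8 min
Wed: 07:02–16:59 = 9 h 57 min
Thu: 08:22–16:53 = 8 h 31 min
Fri: 07:42–15:45 = 8 h 3 min
Sat: 08:20–15:56 = 7 h 36 min
Total worked: 43 h 15 min = 43.25 h.
Threshold 37.5 h → overtime 5 h 45 min, regular 37 h 30 min.

Regular 37.50 hours, overtime 5.75 hours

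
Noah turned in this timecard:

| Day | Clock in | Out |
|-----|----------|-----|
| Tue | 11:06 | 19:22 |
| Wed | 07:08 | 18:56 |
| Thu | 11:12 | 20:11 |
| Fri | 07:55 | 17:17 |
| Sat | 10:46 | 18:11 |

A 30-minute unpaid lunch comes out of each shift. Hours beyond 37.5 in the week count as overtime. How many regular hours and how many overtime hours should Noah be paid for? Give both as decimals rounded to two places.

Tue: 11:06–19:22 = 8 h 16 min; less 30 min break → 7 h 46 min
Wed: 07:08–18:56 = 11 h 48 min; less 30 min break → 11 h 18 min
Thu: 11:12–20:11 = 8 h 59 min; less 30 min break → 8 h 29 min
Fri: 07:55–17:17 = 9 h 22 min; less 30 min break → 8 h 52 min
Sat: 10:46–18:11 = 7 h 25 min; less 30 min break → 6 h 55 min
Total worked: 43 h 20 min = 43.33 h.
Threshold 37.5 h → overtime 5 h 50 min, regular 37 h 30 min.

Regular 37.50 hours, overtime 5.83 hours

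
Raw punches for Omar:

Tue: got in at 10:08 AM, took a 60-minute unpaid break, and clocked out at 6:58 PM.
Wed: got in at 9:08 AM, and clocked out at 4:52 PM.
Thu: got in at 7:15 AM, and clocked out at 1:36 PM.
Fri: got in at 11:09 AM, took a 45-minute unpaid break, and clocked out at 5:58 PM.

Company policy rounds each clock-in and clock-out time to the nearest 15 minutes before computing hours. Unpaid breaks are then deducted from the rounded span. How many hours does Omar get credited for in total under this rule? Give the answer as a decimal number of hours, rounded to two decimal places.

Tue: in 10:08 AM→10:15 AM, out 6:58 PM→7:00 PM; 8 h 45 min − 60 min = 7 h 45 min
Wed: in 9:08 AM→9:15 AM, out 4:52 PM→4:45 PM; 7 h 30 min
Thu: in 7:15 AM→7:15 AM, out 1:36 PM→1:30 PM; 6 h 15 min
Fri: in 11:09 AM→11:15 AM, out 5:58 PM→6:00 PM; 6 h 45 min − 45 min = 6 h 0 min
Total credited: 27 h 30 min.

27.50 hours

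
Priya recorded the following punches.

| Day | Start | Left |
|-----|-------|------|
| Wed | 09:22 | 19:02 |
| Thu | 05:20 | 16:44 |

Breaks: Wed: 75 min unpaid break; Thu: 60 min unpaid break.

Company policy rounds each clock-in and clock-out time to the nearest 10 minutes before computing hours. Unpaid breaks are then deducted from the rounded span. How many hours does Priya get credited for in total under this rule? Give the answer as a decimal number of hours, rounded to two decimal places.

18.75 hours

Wed: in 09:22→09:20, out 19:02→19:00; 9 h 40 min − 75 min = 8 h 25 min
Thu: in 05:20→05:20, out 16:44→16:40; 11 h 20 min − 60 min = 10 h 20 min
Total credited: 18 h 45 min.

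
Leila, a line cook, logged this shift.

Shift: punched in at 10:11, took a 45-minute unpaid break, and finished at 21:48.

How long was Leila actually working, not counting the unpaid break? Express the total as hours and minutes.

10 h 52 min

Shift: 10:11–21:48 = 11 h 37 min; less 45 min break → 10 h 52 min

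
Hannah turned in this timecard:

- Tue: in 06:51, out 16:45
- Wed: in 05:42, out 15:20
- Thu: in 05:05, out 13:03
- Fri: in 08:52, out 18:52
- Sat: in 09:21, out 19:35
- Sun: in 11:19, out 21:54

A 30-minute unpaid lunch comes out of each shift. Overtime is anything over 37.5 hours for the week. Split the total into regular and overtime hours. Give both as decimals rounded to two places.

Tue: 06:51–16:45 = 9 h 54 min; less 30 min break → 9 h 24 min
Wed: 05:42–15:20 = 9 h 38 min; less 30 min break → 9 h 8 min
Thu: 05:05–13:03 = 7 h 58 min; less 30 min break → 7 h 28 min
Fri: 08:52–18:52 = 10 h 0 min; less 30 min break → 9 h 30 min
Sat: 09:21–19:35 = 10 h 14 min; less 30 min break → 9 h 44 min
Sun: 11:19–21:54 = 10 h 35 min; less 30 min break → 10 h 5 min
Total worked: 55 h 19 min = 55.32 h.
Threshold 37.5 h → overtime 17 h 49 min, regular 37 h 30 min.

Regular 37.50 hours, overtime 17.82 hours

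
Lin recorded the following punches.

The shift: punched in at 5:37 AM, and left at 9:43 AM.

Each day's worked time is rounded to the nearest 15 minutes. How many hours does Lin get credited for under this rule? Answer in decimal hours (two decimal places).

The shift: 5:37 AM–9:43 AM = 4 h 6 min → rounds to 4 h 0 min

4.00 hours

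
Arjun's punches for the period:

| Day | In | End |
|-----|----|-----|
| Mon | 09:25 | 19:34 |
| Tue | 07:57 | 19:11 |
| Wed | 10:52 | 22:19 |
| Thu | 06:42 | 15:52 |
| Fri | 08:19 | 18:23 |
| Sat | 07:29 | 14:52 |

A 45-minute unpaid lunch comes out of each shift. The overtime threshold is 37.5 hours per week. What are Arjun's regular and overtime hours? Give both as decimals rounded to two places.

Regular 37.50 hours, overtime 17.45 hours

Mon: 09:25–19:34 = 10 h 9 min; less 45 min break → 9 h 24 min
Tue: 07:57–19:11 = 11 h 14 min; less 45 min break → 10 h 29 min
Wed: 10:52–22:19 = 11 h 27 min; less 45 min break → 10 h 42 min
Thu: 06:42–15:52 = 9 h 10 min; less 45 min break → 8 h 25 min
Fri: 08:19–18:23 = 10 h 4 min; less 45 min break → 9 h 19 min
Sat: 07:29–14:52 = 7 h 23 min; less 45 min break → 6 h 38 min
Total worked: 54 h 57 min = 54.95 h.
Threshold 37.5 h → overtime 17 h 27 min, regular 37 h 30 min.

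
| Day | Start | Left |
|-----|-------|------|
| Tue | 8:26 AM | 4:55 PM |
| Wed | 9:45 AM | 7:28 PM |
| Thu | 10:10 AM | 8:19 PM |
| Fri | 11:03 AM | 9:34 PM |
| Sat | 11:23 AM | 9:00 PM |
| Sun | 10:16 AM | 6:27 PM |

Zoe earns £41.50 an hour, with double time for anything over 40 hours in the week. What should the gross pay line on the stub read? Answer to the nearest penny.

£3043.33

Tue: 8:26 AM–4:55 PM = 8 h 29 min
Wed: 9:45 AM–7:28 PM = 9 h 43 min
Thu: 10:10 AM–8:19 PM = 10 h 9 min
Fri: 11:03 AM–9:34 PM = 10 h 31 min
Sat: 11:23 AM–9:00 PM = 9 h 37 min
Sun: 10:16 AM–6:27 PM = 8 h 11 min
Total worked: 56 h 40 min = 3400 min.
Regular 40 h 0 min = 2400 min at £41.50/h; overtime 16 h 40 min = 1000 min at £83.00/h.
Pay = (2400 × £41.50 + 1000 × £83.00) ÷ 60 = £3043.33.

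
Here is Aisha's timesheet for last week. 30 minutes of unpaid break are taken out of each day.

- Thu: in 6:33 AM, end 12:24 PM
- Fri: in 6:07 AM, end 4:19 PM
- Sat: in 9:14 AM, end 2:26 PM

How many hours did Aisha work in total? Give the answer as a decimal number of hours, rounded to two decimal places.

Thu: 6:33 AM–12:24 PM = 5 h 51 min; less 30 min break → 5 h 21 min
Fri: 6:07 AM–4:19 PM = 10 h 12 min; less 30 min break → 9 h 42 min
Sat: 9:14 AM–2:26 PM = 5 h 12 min; less 30 min break → 4 h 42 min
Total: 5 h 21 min + 9 h 42 min + 4 h 42 min = 19 h 45 min.

19.75 hours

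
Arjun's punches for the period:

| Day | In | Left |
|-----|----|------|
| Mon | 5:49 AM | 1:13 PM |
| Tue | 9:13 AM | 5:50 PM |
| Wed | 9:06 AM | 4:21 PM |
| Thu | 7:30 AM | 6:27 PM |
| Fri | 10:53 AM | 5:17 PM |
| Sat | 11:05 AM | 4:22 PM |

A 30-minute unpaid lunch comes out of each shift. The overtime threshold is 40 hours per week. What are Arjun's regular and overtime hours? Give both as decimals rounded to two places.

Regular 40.00 hours, overtime 2.90 hours

Mon: 5:49 AM–1:13 PM = 7 h 24 min; less 30 min break → 6 h 54 min
Tue: 9:13 AM–5:50 PM = 8 h 37 min; less 30 min break → 8 h 7 min
Wed: 9:06 AM–4:21 PM = 7 h 15 min; less 30 min break → 6 h 45 min
Thu: 7:30 AM–6:27 PM = 10 h 57 min; less 30 min break → 10 h 27 min
Fri: 10:53 AM–5:17 PM = 6 h 24 min; less 30 min break → 5 h 54 min
Sat: 11:05 AM–4:22 PM = 5 h 17 min; less 30 min break → 4 h 47 min
Total worked: 42 h 54 min = 42.90 h.
Threshold 40 h → overtime 2 h 54 min, regular 40 h 0 min.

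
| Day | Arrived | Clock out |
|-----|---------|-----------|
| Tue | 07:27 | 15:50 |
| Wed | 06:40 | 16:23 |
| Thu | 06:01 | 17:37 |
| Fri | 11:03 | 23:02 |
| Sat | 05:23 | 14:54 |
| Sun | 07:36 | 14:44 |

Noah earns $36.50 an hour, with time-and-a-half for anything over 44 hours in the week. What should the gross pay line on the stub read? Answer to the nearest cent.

Tue: 07:27–15:50 = 8 h 23 min
Wed: 06:40–16:23 = 9 h 43 min
Thu: 06:01–17:37 = 11 h 36 min
Fri: 11:03–23:02 = 11 h 59 min
Sat: 05:23–14:54 = 9 h 31 min
Sun: 07:36–14:44 = 7 h 8 min
Total worked: 58 h 20 min = 3500 min.
Regular 44 h 0 min = 2640 min at $36.50/h; overtime 14 h 20 min = 860 min at $54.75/h.
Pay = (2640 × $36.50 + 860 × $54.75) ÷ 60 = $2390.75.

$2390.75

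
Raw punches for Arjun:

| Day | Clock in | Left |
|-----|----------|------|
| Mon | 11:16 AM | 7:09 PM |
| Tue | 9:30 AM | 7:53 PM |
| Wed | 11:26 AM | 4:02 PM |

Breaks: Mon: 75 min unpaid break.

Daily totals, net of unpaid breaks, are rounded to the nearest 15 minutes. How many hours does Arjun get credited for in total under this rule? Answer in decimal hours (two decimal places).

Mon: 11:16 AM–7:09 PM = 7 h 53 min − 75 min = 6 h 38 min → rounds to 6 h 45 min
Tue: 9:30 AM–7:53 PM = 10 h 23 min → rounds to 10 h 30 min
Wed: 11:26 AM–4:02 PM = 4 h 36 min → rounds to 4 h 30 min
Total credited: 21 h 45 min.

21.75 hours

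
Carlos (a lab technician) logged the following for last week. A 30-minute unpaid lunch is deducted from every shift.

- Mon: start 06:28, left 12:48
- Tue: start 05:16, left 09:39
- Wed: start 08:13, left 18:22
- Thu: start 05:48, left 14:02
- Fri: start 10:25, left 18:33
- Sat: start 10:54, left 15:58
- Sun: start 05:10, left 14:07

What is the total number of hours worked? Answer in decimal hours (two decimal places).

47.75 hours

Mon: 06:28–12:48 = 6 h 20 min; less 30 min break → 5 h 50 min
Tue: 05:16–09:39 = 4 h 23 min; less 30 min break → 3 h 53 min
Wed: 08:13–18:22 = 10 h 9 min; less 30 min break → 9 h 39 min
Thu: 05:48–14:02 = 8 h 14 min; less 30 min break → 7 h 44 min
Fri: 10:25–18:33 = 8 h 8 min; less 30 min break → 7 h 38 min
Sat: 10:54–15:58 = 5 h 4 min; less 30 min break → 4 h 34 min
Sun: 05:10–14:07 = 8 h 57 min; less 30 min break → 8 h 27 min
Total: 5 h 50 min + 3 h 53 min + 9 h 39 min + 7 h 44 min + 7 h 38 min + 4 h 34 min + 8 h 27 min = 47 h 45 min.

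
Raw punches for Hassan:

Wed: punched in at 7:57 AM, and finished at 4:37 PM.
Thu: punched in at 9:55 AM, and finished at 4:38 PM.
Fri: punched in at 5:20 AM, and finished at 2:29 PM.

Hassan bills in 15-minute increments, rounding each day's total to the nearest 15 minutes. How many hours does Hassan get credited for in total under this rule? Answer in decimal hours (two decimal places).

Wed: 7:57 AM–4:37 PM = 8 h 40 min → rounds to 8 h 45 min
Thu: 9:55 AM–4:38 PM = 6 h 43 min → rounds to 6 h 45 min
Fri: 5:20 AM–2:29 PM = 9 h 9 min → rounds to 9 h 15 min
Total credited: 24 h 45 min.

24.75 hours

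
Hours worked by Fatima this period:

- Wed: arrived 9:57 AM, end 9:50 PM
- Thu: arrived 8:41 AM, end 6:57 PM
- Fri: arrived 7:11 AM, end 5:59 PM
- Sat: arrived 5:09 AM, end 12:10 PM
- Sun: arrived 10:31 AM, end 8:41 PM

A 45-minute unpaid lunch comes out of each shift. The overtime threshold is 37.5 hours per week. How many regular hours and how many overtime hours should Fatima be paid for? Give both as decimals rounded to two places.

Regular 37.50 hours, overtime 8.88 hours

Wed: 9:57 AM–9:50 PM = 11 h 53 min; less 45 min break → 11 h 8 min
Thu: 8:41 AM–6:57 PM = 10 h 16 min; less 45 min break → 9 h 31 min
Fri: 7:11 AM–5:59 PM = 10 h 48 min; less 45 min break → 10 h 3 min
Sat: 5:09 AM–12:10 PM = 7 h 1 min; less 45 min break → 6 h 16 min
Sun: 10:31 AM–8:41 PM = 10 h 10 min; less 45 min break → 9 h 25 min
Total worked: 46 h 23 min = 46.38 h.
Threshold 37.5 h → overtime 8 h 53 min, regular 37 h 30 min.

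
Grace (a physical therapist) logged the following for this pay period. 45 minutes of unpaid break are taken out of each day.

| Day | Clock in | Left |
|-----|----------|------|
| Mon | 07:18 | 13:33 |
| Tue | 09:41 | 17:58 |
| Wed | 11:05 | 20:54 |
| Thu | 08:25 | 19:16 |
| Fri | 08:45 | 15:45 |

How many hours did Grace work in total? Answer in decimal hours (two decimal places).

Mon: 07:18–13:33 = 6 h 15 min; less 45 min break → 5 h 30 min
Tue: 09:41–17:58 = 8 h 17 min; less 45 min break → 7 h 32 min
Wed: 11:05–20:54 = 9 h 49 min; less 45 min break → 9 h 4 min
Thu: 08:25–19:16 = 10 h 51 min; less 45 min break → 10 h 6 min
Fri: 08:45–15:45 = 7 h 0 min; less 45 min break → 6 h 15 min
Total: 5 h 30 min + 7 h 32 min + 9 h 4 min + 10 h 6 min + 6 h 15 min = 38 h 27 min.

38.45 hours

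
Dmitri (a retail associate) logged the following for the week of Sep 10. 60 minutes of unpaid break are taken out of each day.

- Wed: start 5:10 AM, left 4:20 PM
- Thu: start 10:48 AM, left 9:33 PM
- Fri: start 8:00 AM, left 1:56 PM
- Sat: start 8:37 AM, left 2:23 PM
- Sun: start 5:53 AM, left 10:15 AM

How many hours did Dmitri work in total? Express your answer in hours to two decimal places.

32.98 hours

Wed: 5:10 AM–4:20 PM = 11 h 10 min; less 60 min break → 10 h 10 min
Thu: 10:48 AM–9:33 PM = 10 h 45 min; less 60 min break → 9 h 45 min
Fri: 8:00 AM–1:56 PM = 5 h 56 min; less 60 min break → 4 h 56 min
Sat: 8:37 AM–2:23 PM = 5 h 46 min; less 60 min break → 4 h 46 min
Sun: 5:53 AM–10:15 AM = 4 h 22 min; less 60 min break → 3 h 22 min
Total: 10 h 10 min + 9 h 45 min + 4 h 56 min + 4 h 46 min + 3 h 22 min = 32 h 59 min.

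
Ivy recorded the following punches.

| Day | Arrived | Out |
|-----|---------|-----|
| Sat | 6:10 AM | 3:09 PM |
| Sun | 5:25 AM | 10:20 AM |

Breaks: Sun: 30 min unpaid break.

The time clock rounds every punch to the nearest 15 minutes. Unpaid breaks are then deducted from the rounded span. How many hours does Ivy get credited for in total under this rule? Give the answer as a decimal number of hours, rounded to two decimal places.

13.25 hours

Sat: in 6:10 AM→6:15 AM, out 3:09 PM→3:15 PM; 9 h 0 min
Sun: in 5:25 AM→5:30 AM, out 10:20 AM→10:15 AM; 4 h 45 min − 30 min = 4 h 15 min
Total credited: 13 h 15 min.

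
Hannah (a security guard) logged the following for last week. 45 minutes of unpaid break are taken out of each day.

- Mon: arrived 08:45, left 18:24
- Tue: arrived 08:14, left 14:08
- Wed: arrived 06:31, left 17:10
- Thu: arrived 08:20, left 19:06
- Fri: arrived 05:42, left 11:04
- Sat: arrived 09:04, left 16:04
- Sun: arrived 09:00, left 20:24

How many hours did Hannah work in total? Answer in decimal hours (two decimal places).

Mon: 08:45–18:24 = 9 h 39 min; less 45 min break → 8 h 54 min
Tue: 08:14–14:08 = 5 h 54 min; less 45 min break → 5 h 9 min
Wed: 06:31–17:10 = 10 h 39 min; less 45 min break → 9 h 54 min
Thu: 08:20–19:06 = 10 h 46 min; less 45 min break → 10 h 1 min
Fri: 05:42–11:04 = 5 h 22 min; less 45 min break → 4 h 37 min
Sat: 09:04–16:04 = 7 h 0 min; less 45 min break → 6 h 15 min
Sun: 09:00–20:24 = 11 h 24 min; less 45 min break → 10 h 39 min
Total: 8 h 54 min + 5 h 9 min + 9 h 54 min + 10 h 1 min + 4 h 37 min + 6 h 15 min + 10 h 39 min = 55 h 29 min.

55.48 hours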